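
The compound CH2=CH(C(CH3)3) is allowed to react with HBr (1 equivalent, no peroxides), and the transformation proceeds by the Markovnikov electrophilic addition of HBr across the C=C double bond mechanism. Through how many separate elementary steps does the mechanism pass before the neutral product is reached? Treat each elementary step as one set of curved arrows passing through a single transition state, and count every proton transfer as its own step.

3

Step 1: The π electrons of the C=C bond attack a proton of HBr; Markovnikov addition places the new C–H on the less-substituted alkene carbon, so the positive charge ends up on the more-substituted carbon — a secondary carbocation. The H–Br bond breaks heterolytically, releasing Br⁻.
Step 2: A methyl group with its bonding pair migrates from the adjacent tert-butyl carbon to the cationic centre — a 1,2-methyl shift — upgrading the secondary cation to a tertiary one.
Step 3: The Br⁻ anion donates a lone pair to the carbocation, forming the new C–Br σ-bond and giving the neutral alkyl halide.
Total: 3 elementary steps.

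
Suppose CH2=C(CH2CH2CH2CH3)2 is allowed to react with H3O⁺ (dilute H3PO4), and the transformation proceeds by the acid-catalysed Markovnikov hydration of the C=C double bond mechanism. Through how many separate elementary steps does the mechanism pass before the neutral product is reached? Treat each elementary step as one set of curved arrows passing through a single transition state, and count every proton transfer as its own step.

3

Step 1: The π electrons of the C=C bond attack a proton of H3O⁺; Markovnikov addition places the new C–H on the less-substituted alkene carbon, so the positive charge ends up on the more-substituted carbon — a tertiary carbocation. H2O is released.
(No 1,2-shift: no single shift to an adjacent carbon would give a more stable cation.)
Step 2: Nucleophilic capture of the cation by H2O produces the protonated alcohol (an oxonium ion).
Step 3: Proton transfer from the O–H of the oxonium ion to H2O completes the catalytic cycle and yields the alcohol.
Total: 3 elementary steps.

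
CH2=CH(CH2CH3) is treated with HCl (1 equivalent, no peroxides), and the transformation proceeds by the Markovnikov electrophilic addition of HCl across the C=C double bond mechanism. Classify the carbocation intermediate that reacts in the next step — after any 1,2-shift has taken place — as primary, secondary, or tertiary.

secondary

Step 1: Protonation of the alkene by HCl: the π bond acts as the nucleophile and picks up H⁺, giving the more stable (Markovnikov) secondary carbocation. The H–Cl bond breaks heterolytically, releasing Cl⁻.
No single 1,2-shift to an adjacent carbon would give a more-substituted cation, so no rearrangement occurs.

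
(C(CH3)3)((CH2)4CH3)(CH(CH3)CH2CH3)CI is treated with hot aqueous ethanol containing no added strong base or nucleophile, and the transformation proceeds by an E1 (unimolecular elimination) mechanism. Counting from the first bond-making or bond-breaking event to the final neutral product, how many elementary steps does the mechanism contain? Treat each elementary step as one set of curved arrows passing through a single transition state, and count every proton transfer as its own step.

2

Step 1: Unassisted departure of I⁻ (taking the C–I bonding pair) generates a tertiary carbocation.
(No 1,2-shift: no single shift to an adjacent carbon would give a more stable cation.)
Step 2: A weak base (a water (or ethanol) molecule from the solvent) removes a proton from a carbon adjacent to the cationic centre; the electrons of that C–H bond become the new π(C=C) bond, giving the alkene.
Total: 2 elementary steps.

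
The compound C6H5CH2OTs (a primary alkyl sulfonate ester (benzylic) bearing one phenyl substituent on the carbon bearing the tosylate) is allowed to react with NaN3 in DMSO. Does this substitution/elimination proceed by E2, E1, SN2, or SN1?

SN2

Conditions: a primary substrate with a strong nucleophile in the polar aprotic solvent DMSO.
These conditions are the textbook signature of the SN2 pathway.
An unhindered substrate with a strong nucleophile in a polar aprotic solvent favours one-step backside displacement.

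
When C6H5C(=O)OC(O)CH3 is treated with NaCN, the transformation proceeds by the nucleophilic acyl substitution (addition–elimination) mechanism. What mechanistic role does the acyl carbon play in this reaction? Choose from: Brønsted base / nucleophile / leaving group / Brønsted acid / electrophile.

electrophile

Step 1: Nucleophilic addition of CN⁻ to the acyl carbon breaks the π(C=O) bond and yields a tetrahedral, anionic intermediate.
The acyl carbon accepts an electron pair into an empty or π* orbital — it is the electrophile.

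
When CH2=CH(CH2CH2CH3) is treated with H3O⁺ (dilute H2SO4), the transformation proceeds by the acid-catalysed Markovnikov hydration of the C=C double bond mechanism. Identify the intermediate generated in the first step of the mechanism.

secondary carbocation

Step 1: The π electrons of the C=C bond attack a proton of H3O⁺; Markovnikov addition places the new C–H on the less-substituted alkene carbon, so the positive charge ends up on the more-substituted carbon — a secondary carbocation. H2O is released.
After step 1 the species present is a secondary carbocation.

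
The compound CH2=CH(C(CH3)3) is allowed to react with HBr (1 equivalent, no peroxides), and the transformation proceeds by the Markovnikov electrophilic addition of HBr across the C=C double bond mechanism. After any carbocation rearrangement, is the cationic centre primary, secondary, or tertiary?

Step 1: The π electrons of the C=C bond attack a proton of HBr; Markovnikov addition places the new C–H on the less-substituted alkene carbon, so the positive charge ends up on the more-substituted carbon — a secondary carbocation. The H–Br bond breaks heterolytically, releasing Br⁻.
Step 2: A methyl group with its bonding pair migrates from the adjacent tert-butyl carbon to the cationic centre — a 1,2-methyl shift — upgrading the secondary cation to a tertiary one.
The cation rearranges from secondary to tertiary via a 1,2-methyl shift from the adjacent tert-butyl carbon; the tertiary cation is what reacts next.

tertiary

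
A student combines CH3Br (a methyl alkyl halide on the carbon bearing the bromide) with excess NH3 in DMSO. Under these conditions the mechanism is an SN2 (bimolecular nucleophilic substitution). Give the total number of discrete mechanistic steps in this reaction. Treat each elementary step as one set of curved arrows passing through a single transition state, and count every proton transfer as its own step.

Step 1: A lone pair on the N of NH3 attacks the α-carbon from the back side while the C–Br bond breaks; both bonding electrons leave with Br⁻. The product of this concerted step is an alkylammonium ion.
Step 2: A second equivalent of NH3 removes a proton from the N, giving the neutral product.
Total: 2 elementary steps.

2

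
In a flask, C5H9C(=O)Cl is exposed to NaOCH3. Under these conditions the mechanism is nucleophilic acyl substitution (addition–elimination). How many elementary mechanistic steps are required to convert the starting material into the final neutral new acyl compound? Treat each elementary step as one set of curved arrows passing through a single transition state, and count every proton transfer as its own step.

Step 1: Nucleophilic addition of CH3O⁻ to the acyl carbon breaks the π(C=O) bond and yields a tetrahedral, anionic intermediate.
Step 2: Collapse of the tetrahedral intermediate: the alkoxide oxygen pushes its lone pair back to re-form C=O while Cl⁻ leaves.
Total: 2 elementary steps.

2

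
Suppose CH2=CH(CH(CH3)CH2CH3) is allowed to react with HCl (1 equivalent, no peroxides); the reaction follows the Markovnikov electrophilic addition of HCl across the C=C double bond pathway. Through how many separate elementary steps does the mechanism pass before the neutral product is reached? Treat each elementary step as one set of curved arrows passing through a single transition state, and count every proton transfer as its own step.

Step 1: Protonation of the alkene by HCl: the π bond acts as the nucleophile and picks up H⁺, giving the more stable (Markovnikov) secondary carbocation. The H–Cl bond breaks heterolytically, releasing Cl⁻.
Step 2: A 1,2-hydride shift from the adjacent sec-butyl carbon moves the positive charge from the secondary centre to an adjacent carbon, generating a more stable tertiary carbocation.
Step 3: The Cl⁻ anion donates a lone pair to the carbocation, forming the new C–Cl σ-bond and giving the neutral alkyl halide.
Total: 3 elementary steps.

3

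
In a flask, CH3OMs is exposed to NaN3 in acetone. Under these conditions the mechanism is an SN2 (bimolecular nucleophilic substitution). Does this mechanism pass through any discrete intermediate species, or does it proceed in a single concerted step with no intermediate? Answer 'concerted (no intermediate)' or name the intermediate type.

concerted (no intermediate)

The azide nucleophile donates a lone pair from N to the α-carbon in a backside attack; simultaneously the C–O σ-bond breaks and both of its electrons leave with MsO⁻. One concerted step with inversion of configuration.
All bond changes occur in one transition state; no discrete intermediate is formed.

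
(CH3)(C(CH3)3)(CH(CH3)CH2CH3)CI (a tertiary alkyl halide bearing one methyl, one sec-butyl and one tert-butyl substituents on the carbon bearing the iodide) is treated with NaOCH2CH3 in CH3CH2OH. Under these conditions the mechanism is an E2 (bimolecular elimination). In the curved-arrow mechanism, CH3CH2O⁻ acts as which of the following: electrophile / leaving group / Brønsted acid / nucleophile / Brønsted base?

Brønsted base

Step 1: Concerted anti-periplanar elimination: CH3CH2O⁻ abstracts a β-H while I⁻ leaves, and the C–H electrons become the new C=C π bond — all in a single transition state.
CH3CH2O⁻ accepts a proton in a proton-transfer step — a Brønsted base.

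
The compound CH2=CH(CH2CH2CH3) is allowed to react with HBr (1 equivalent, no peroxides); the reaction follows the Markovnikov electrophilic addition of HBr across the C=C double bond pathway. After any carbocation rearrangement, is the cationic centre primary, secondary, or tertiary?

secondary

Step 1: Electrophilic addition begins with the π(C=C) electrons forming a bond to the proton of HBr. Following Markovnikov's rule, the resulting cation is secondary. The H–Br bond breaks heterolytically, releasing Br⁻.
No single 1,2-shift to an adjacent carbon would give a more-substituted cation, so no rearrangement occurs.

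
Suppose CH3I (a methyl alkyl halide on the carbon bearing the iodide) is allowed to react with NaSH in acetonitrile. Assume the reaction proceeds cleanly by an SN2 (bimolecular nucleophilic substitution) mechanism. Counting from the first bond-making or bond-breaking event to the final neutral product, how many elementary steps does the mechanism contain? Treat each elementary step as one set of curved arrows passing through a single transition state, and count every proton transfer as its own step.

1

Step 1: Backside attack by HS⁻ on the carbon bearing the iodide: the new C–S bond forms as the C–I bond breaks, with Walden inversion at carbon.
Total: 1 elementary step.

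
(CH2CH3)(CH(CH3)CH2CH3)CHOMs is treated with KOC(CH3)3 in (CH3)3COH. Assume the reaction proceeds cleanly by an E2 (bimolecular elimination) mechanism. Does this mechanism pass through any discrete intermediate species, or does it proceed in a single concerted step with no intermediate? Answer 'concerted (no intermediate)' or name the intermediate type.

The strong base (CH3)3CO⁻ removes a β-hydrogen; in the same concerted event the electrons of the breaking C–H bond form the new π(C=C) bond and the C–O σ-bond breaks, expelling MsO⁻. Anti-periplanar geometry; one transition state.
All bond changes occur in one transition state; no discrete intermediate is formed.

concerted (no intermediate)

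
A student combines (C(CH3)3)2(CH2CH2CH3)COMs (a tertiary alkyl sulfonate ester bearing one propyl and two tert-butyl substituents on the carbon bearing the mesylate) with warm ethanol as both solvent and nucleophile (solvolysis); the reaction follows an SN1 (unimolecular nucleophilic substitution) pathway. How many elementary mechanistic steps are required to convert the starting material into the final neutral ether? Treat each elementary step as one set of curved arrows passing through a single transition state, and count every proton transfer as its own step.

Step 1: Unassisted departure of MsO⁻ (taking the C–O bonding pair) generates a tertiary carbocation.
(No 1,2-shift: no single shift to an adjacent carbon would give a more stable cation.)
Step 2: Nucleophilic capture: the oxygen of CH3CH2OH bonds to the cationic carbon, producing an oxonium-ion intermediate.
Step 3: A second solvent molecule removes the proton on oxygen, giving the neutral ether product.
Total: 3 elementary steps.

3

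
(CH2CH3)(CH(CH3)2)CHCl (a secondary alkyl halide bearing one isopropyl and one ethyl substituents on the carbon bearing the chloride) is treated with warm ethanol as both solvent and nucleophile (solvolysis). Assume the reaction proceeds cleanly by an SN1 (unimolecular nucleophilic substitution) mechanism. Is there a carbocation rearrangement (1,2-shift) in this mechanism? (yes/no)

yes

The first-formed carbocation is secondary.
The adjacent isopropyl carbon already bears 2 other carbon substituents and has a hydrogen to migrate; after a 1,2-hydride shift from that carbon the positive charge sits on a tertiary centre.
Tertiary is more stable than secondary, so the shift occurs.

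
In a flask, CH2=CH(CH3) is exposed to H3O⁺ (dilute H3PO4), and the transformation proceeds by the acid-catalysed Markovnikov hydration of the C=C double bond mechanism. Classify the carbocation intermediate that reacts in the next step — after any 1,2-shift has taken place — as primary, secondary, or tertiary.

Step 1: The π electrons of the C=C bond attack a proton of H3O⁺; Markovnikov addition places the new C–H on the less-substituted alkene carbon, so the positive charge ends up on the more-substituted carbon — a secondary carbocation. H2O is released.
No single 1,2-shift to an adjacent carbon would give a more-substituted cation, so no rearrangement occurs.

secondary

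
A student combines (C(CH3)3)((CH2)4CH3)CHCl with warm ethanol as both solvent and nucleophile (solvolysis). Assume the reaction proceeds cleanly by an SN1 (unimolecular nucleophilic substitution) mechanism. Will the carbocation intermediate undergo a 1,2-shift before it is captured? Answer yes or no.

The first-formed carbocation is secondary.
The adjacent tert-butyl carbon has no hydrogen but bears methyl groups; migration of one methyl with its bonding pair (a 1,2-methyl shift) places the charge on a tertiary centre.
Tertiary is more stable than secondary, so the shift occurs.

yes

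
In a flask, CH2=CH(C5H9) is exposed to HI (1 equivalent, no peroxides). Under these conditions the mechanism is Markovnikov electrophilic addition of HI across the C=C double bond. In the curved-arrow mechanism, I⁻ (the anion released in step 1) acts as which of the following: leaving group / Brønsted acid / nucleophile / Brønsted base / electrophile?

Step 3: Nucleophilic attack by I⁻ on the carbocation completes the addition, giving R–I.
I⁻ (the anion released in step 1) donates an electron pair to form a new σ-bond to carbon — it is the nucleophile.

nucleophile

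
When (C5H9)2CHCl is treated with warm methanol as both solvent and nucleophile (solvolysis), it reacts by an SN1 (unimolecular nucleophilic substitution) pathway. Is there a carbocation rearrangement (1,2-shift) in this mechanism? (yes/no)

yes

The first-formed carbocation is secondary.
The adjacent cyclopentyl carbon already bears 2 other carbon substituents and has a hydrogen to migrate; after a 1,2-hydride shift from that carbon the positive charge sits on a tertiary centre.
Tertiary is more stable than secondary, so the shift occurs.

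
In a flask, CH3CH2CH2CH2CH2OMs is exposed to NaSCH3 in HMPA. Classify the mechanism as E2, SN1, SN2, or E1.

SN2

Conditions: a primary substrate with a strong nucleophile in the polar aprotic solvent HMPA.
These conditions are the textbook signature of the SN2 pathway.
An unhindered substrate with a strong nucleophile in a polar aprotic solvent favours one-step backside displacement.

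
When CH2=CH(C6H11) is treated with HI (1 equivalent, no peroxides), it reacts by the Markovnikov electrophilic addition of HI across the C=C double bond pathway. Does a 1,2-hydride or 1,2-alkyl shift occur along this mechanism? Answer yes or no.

yes

The first-formed carbocation is secondary.
The adjacent cyclohexyl carbon already bears 2 other carbon substituents and has a hydrogen to migrate; after a 1,2-hydride shift from that carbon the positive charge sits on a tertiary centre.
Tertiary is more stable than secondary, so the shift occurs.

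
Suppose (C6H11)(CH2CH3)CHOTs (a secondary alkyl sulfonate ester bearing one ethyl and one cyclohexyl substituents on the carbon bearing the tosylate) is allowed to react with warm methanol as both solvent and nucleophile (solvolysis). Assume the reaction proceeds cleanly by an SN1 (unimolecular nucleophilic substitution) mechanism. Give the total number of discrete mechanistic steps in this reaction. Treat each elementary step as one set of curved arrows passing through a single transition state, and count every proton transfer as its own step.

Step 1: Rate-determining heterolysis of the C–O bond gives TsO⁻ and a secondary carbocation.
Step 2: Carbocation rearrangement: a 1,2-hydride shift from the adjacent cyclohexyl carbon converts the initially-formed secondary cation into the more stable tertiary cation.
Step 3: Nucleophilic capture: the oxygen of CH3OH bonds to the cationic carbon, producing an oxonium-ion intermediate.
Step 4: A second solvent molecule removes the proton on oxygen, giving the neutral ether product.
Total: 4 elementary steps.

4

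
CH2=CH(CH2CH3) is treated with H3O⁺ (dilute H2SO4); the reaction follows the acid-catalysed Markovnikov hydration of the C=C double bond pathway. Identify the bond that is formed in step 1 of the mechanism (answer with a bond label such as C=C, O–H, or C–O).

Step 1: Electrophilic addition begins with the π(C=C) electrons forming a bond to the proton of H3O⁺. Following Markovnikov's rule, the resulting cation is secondary. H2O is released.
The bond formed in this step is the C–H bond.

C–H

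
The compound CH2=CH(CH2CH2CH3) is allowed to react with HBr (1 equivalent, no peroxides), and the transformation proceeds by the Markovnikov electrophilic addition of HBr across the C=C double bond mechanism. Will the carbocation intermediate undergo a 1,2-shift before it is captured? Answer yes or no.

The first-formed carbocation is secondary.
No single 1,2-shift to an adjacent carbon would produce a more-substituted cation than the one already present, so no rearrangement occurs.

no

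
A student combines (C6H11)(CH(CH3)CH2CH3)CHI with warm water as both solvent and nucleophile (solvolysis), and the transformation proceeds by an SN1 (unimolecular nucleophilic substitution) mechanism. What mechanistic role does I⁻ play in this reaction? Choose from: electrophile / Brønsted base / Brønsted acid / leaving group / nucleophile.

leaving group

Step 1: Ionisation: the C–I σ-bond cleaves heterolytically; both bonding electrons depart with I⁻, leaving a secondary carbocation at the α-carbon.
I⁻ departs with both electrons of the breaking σ-bond — that is the definition of a leaving group.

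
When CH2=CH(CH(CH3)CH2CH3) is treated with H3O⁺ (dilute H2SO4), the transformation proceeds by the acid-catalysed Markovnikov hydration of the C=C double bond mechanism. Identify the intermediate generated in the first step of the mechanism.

Step 1: Protonation of the alkene by H3O⁺: the π bond acts as the nucleophile and picks up H⁺, giving the more stable (Markovnikov) secondary carbocation. H2O is released.
After step 1 the species present is a secondary carbocation.

secondary carbocation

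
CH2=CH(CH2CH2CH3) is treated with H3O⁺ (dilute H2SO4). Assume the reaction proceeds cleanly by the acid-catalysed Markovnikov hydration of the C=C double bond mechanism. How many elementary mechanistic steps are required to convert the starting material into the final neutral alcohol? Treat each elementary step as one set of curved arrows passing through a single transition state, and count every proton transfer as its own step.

Step 1: The π electrons of the C=C bond attack a proton of H3O⁺; Markovnikov addition places the new C–H on the less-substituted alkene carbon, so the positive charge ends up on the more-substituted carbon — a secondary carbocation. H2O is released.
(No 1,2-shift: no single shift to an adjacent carbon would give a more stable cation.)
Step 2: Water acts as the nucleophile: an oxygen lone pair bonds to the cationic carbon, giving an oxonium-ion intermediate.
Step 3: Deprotonation of the oxonium ion by a water molecule delivers the neutral alcohol and regenerates the acid catalyst.
Total: 3 elementary steps.

3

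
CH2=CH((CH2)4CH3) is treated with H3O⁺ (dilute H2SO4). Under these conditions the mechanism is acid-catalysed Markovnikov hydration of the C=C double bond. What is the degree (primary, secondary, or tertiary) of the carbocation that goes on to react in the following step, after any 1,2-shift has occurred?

Step 1: The π electrons of the C=C bond attack a proton of H3O⁺; Markovnikov addition places the new C–H on the less-substituted alkene carbon, so the positive charge ends up on the more-substituted carbon — a secondary carbocation. H2O is released.
No single 1,2-shift to an adjacent carbon would give a more-substituted cation, so no rearrangement occurs.

secondary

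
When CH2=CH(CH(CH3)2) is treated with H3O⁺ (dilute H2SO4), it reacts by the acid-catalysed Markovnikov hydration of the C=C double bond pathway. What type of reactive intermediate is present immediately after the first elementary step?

secondary carbocation

Step 1: The π electrons of the C=C bond attack a proton of H3O⁺; Markovnikov addition places the new C–H on the less-substituted alkene carbon, so the positive charge ends up on the more-substituted carbon — a secondary carbocation. H2O is released.
After step 1 the species present is a secondary carbocation.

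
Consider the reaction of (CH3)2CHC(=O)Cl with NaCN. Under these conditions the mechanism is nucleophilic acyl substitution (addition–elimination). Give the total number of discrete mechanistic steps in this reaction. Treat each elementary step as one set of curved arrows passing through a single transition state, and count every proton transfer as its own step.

Step 1: Nucleophilic addition of CN⁻ to the acyl carbon breaks the π(C=O) bond and yields a tetrahedral, anionic intermediate.
Step 2: An oxygen lone pair re-forms the C=O π bond as the C–Cl σ-bond breaks; Cl⁻ is expelled.
Total: 2 elementary steps.

2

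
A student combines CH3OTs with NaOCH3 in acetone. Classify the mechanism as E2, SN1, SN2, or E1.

SN2

Conditions: a methyl substrate with a strong nucleophile in the polar aprotic solvent acetone.
These conditions are the textbook signature of the SN2 pathway.
An unhindered substrate with a strong nucleophile in a polar aprotic solvent favours one-step backside displacement.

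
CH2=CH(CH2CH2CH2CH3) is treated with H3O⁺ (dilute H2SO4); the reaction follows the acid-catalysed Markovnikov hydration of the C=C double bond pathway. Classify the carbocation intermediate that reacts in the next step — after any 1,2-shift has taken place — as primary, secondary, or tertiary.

Step 1: Electrophilic addition begins with the π(C=C) electrons forming a bond to the proton of H3O⁺. Following Markovnikov's rule, the resulting cation is secondary. H2O is released.
No single 1,2-shift to an adjacent carbon would give a more-substituted cation, so no rearrangement occurs.

secondary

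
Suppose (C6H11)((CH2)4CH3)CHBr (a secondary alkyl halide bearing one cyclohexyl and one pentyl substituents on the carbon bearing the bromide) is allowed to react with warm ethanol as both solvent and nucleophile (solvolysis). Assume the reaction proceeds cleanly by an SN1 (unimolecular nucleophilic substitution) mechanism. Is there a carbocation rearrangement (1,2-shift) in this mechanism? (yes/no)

The first-formed carbocation is secondary.
The adjacent cyclohexyl carbon already bears 2 other carbon substituents and has a hydrogen to migrate; after a 1,2-hydride shift from that carbon the positive charge sits on a tertiary centre.
Tertiary is more stable than secondary, so the shift occurs.

yes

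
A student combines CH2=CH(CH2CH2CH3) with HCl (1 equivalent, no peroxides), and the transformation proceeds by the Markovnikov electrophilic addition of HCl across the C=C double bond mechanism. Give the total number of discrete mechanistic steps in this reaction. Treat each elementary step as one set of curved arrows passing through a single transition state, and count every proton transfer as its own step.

2

Step 1: The π electrons of the C=C bond attack a proton of HCl; Markovnikov addition places the new C–H on the less-substituted alkene carbon, so the positive charge ends up on the more-substituted carbon — a secondary carbocation. The H–Cl bond breaks heterolytically, releasing Cl⁻.
(No 1,2-shift: no single shift to an adjacent carbon would give a more stable cation.)
Step 2: Nucleophilic attack by Cl⁻ on the carbocation completes the addition, giving R–Cl.
Total: 2 elementary steps.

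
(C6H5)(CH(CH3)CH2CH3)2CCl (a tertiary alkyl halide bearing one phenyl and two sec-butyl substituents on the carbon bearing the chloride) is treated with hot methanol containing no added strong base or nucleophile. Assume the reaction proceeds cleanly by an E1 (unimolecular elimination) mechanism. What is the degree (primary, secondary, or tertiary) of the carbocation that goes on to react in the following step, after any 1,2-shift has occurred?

Step 1: Ionisation: the C–Cl σ-bond cleaves heterolytically; both bonding electrons depart with Cl⁻, leaving a tertiary carbocation at the α-carbon.
No single 1,2-shift to an adjacent carbon would give a more-substituted cation, so no rearrangement occurs.

tertiary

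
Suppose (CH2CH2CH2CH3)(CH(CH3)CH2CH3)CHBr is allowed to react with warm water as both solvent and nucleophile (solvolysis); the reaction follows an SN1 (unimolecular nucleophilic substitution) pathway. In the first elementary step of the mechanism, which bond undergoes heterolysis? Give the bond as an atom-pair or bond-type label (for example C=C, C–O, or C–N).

Step 1: Unassisted departure of Br⁻ (taking the C–Br bonding pair) generates a secondary carbocation.
The bond broken in this step is the C–Br bond.

C–Br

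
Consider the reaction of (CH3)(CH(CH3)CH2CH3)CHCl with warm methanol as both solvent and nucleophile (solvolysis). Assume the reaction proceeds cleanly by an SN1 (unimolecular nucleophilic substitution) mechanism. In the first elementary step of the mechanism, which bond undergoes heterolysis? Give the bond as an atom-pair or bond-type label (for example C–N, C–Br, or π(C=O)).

Step 1: The C–Cl bond breaks with both electrons going to the chloride; Cl⁻ leaves and a secondary carbocation remains.
The bond broken in this step is the C–Cl bond.

C–Cl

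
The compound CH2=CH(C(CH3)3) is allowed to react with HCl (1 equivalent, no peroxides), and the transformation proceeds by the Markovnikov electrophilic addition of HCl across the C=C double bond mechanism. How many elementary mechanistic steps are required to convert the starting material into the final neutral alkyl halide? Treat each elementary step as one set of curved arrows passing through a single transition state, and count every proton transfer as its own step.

3

Step 1: The π electrons of the C=C bond attack a proton of HCl; Markovnikov addition places the new C–H on the less-substituted alkene carbon, so the positive charge ends up on the more-substituted carbon — a secondary carbocation. The H–Cl bond breaks heterolytically, releasing Cl⁻.
Step 2: A 1,2-methyl shift from the adjacent tert-butyl carbon moves the positive charge from the secondary centre to an adjacent carbon, generating a more stable tertiary carbocation.
Step 3: Nucleophilic attack by Cl⁻ on the carbocation completes the addition, giving R–Cl.
Total: 3 elementary steps.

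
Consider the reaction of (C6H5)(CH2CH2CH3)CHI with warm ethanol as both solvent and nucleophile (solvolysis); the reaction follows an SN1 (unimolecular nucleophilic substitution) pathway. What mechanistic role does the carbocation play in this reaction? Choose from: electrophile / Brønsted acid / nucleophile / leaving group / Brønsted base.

Step 2: CH3CH2OH donates an oxygen lone pair into the empty p orbital of the cation, giving a protonated ether (an oxonium ion).
The carbocation accepts an electron pair into an empty or π* orbital — it is the electrophile.

electrophile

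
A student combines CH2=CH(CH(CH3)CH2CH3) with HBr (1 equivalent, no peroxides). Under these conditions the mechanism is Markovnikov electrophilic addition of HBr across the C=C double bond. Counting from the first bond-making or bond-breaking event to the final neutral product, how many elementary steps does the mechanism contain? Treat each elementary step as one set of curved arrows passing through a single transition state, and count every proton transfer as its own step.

Step 1: Protonation of the alkene by HBr: the π bond acts as the nucleophile and picks up H⁺, giving the more stable (Markovnikov) secondary carbocation. The H–Br bond breaks heterolytically, releasing Br⁻.
Step 2: A hydride (H with its bonding pair) migrates from the adjacent sec-butyl carbon to the cationic centre — a 1,2-hydride shift — upgrading the secondary cation to a tertiary one.
Step 3: Nucleophilic attack by Br⁻ on the carbocation completes the addition, giving R–Br.
Total: 3 elementary steps.

3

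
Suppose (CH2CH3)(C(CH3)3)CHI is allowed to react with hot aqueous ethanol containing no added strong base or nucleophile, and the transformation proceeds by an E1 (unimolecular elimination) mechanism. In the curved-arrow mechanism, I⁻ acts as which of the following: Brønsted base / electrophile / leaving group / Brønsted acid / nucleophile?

Step 1: Rate-determining heterolysis of the C–I bond gives I⁻ and a secondary carbocation.
I⁻ departs with both electrons of the breaking σ-bond — that is the definition of a leaving group.

leaving group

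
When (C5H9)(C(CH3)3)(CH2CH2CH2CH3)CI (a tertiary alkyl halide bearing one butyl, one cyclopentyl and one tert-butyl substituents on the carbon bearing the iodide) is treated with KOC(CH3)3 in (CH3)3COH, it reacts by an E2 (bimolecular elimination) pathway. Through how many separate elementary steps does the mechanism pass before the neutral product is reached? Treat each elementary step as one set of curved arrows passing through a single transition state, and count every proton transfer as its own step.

1

Step 1: In one step, (CH3)3CO⁻ pulls off a β-proton, the C–I bond cleaves, and a C=C double bond forms between the α- and β-carbons (E2, anti elimination).
Total: 1 elementary step.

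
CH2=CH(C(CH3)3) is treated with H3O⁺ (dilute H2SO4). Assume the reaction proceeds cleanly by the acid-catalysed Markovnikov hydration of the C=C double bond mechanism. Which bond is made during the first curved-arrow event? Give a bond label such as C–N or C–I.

Step 1: Protonation of the alkene by H3O⁺: the π bond acts as the nucleophile and picks up H⁺, giving the more stable (Markovnikov) secondary carbocation. H2O is released.
The bond formed in this step is the C–H bond.

C–H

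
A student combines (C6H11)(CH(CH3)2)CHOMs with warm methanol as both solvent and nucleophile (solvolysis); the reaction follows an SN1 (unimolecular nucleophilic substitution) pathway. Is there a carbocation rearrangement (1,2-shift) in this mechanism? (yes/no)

The first-formed carbocation is secondary.
The adjacent isopropyl carbon already bears 2 other carbon substituents and has a hydrogen to migrate; after a 1,2-hydride shift from that carbon the positive charge sits on a tertiary centre.
Tertiary is more stable than secondary, so the shift occurs.

yes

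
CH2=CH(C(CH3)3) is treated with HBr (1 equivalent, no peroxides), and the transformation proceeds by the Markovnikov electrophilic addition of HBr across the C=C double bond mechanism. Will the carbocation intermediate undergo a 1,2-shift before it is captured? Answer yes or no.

yes

The first-formed carbocation is secondary.
The adjacent tert-butyl carbon has no hydrogen but bears methyl groups; migration of one methyl with its bonding pair (a 1,2-methyl shift) places the charge on a tertiary centre.
Tertiary is more stable than secondary, so the shift occurs.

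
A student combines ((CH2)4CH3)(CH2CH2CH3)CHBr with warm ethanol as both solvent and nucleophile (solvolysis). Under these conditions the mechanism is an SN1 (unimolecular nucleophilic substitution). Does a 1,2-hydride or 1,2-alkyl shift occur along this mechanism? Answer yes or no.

The first-formed carbocation is secondary.
No single 1,2-shift to an adjacent carbon would produce a more-substituted cation than the one already present, so no rearrangement occurs.

no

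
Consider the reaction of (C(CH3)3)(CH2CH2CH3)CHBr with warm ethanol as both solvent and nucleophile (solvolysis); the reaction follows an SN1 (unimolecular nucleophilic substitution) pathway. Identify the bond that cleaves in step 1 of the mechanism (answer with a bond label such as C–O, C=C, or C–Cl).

C–Br

Step 1: Rate-determining heterolysis of the C–Br bond gives Br⁻ and a secondary carbocation.
The bond broken in this step is the C–Br bond.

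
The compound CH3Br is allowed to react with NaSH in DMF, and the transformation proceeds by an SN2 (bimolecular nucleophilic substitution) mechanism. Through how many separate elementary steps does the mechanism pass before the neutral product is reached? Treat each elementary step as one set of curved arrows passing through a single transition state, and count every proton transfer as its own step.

1

Step 1: Backside attack by HS⁻ on the carbon bearing the bromide: the new C–S bond forms as the C–Br bond breaks, with Walden inversion at carbon.
Total: 1 elementary step.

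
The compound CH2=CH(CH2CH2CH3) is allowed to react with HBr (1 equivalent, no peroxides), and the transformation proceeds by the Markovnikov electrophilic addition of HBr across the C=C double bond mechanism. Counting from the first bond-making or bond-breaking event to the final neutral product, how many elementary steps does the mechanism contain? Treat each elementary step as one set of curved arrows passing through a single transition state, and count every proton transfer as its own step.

2

Step 1: Electrophilic addition begins with the π(C=C) electrons forming a bond to the proton of HBr. Following Markovnikov's rule, the resulting cation is secondary. The H–Br bond breaks heterolytically, releasing Br⁻.
(No 1,2-shift: no single shift to an adjacent carbon would give a more stable cation.)
Step 2: Br⁻ captures the cation: a lone pair on Br⁻ fills the empty p orbital, producing the alkyl halide product.
Total: 2 elementary steps.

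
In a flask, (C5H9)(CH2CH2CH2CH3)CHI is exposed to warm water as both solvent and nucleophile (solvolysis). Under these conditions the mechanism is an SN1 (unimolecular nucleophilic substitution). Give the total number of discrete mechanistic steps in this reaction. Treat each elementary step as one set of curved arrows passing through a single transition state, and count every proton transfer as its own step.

4

Step 1: The C–I bond breaks with both electrons going to the iodide; I⁻ leaves and a secondary carbocation remains.
Step 2: Carbocation rearrangement: a 1,2-hydride shift from the adjacent cyclopentyl carbon converts the initially-formed secondary cation into the more stable tertiary cation.
Step 3: Nucleophilic capture: the oxygen of H2O bonds to the cationic carbon, producing an oxonium-ion intermediate.
Step 4: A second solvent molecule removes the proton on oxygen, giving the neutral alcohol product.
Total: 4 elementary steps.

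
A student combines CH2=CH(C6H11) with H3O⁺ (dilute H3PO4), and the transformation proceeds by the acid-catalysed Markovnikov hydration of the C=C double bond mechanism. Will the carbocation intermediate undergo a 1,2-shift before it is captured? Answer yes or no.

The first-formed carbocation is secondary.
The adjacent cyclohexyl carbon already bears 2 other carbon substituents and has a hydrogen to migrate; after a 1,2-hydride shift from that carbon the positive charge sits on a tertiary centre.
Tertiary is more stable than secondary, so the shift occurs.

yes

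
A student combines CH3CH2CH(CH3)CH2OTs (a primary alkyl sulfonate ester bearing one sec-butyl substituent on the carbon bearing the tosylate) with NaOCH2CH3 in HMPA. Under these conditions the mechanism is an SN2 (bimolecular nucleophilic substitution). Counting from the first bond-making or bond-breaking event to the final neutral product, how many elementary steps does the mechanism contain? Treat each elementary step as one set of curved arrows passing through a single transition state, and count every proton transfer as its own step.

Step 1: Backside attack by CH3CH2O⁻ on the carbon bearing the tosylate: the new C–O bond forms as the C–O bond breaks, with Walden inversion at carbon.
Total: 1 elementary step.

1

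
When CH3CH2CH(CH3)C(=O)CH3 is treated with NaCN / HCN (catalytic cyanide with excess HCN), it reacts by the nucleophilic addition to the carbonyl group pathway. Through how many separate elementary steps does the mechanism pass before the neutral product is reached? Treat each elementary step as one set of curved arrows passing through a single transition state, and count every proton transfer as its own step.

2

Step 1: CN⁻ attacks the sp² carbonyl carbon; the C=O π bond breaks and the electrons end up as a lone pair on the alkoxide oxygen of the tetrahedral intermediate.
Step 2: The alkoxide is protonated in situ by undissociated HCN, yielding a cyanohydrin; the CN⁻ so formed carries on the cycle.
Total: 2 elementary steps.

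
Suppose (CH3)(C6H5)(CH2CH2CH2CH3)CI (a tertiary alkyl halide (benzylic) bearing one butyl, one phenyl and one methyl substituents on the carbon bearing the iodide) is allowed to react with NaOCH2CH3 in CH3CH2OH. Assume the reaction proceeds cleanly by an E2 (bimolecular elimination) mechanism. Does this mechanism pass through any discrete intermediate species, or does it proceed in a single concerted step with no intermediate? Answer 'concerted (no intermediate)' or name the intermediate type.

concerted (no intermediate)

The strong base CH3CH2O⁻ removes a β-hydrogen; in the same concerted event the electrons of the breaking C–H bond form the new π(C=C) bond and the C–I σ-bond breaks, expelling I⁻. Anti-periplanar geometry; one transition state.
All bond changes occur in one transition state; no discrete intermediate is formed.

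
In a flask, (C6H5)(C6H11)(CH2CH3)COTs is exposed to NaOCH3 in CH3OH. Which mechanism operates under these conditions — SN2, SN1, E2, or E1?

E2

Conditions: a strong base with a tertiary substrate bearing a β-hydrogen.
These conditions are the textbook signature of the E2 pathway.
A strong (often hindered) base removes a β-H in concert with loss of the leaving group — bimolecular elimination.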